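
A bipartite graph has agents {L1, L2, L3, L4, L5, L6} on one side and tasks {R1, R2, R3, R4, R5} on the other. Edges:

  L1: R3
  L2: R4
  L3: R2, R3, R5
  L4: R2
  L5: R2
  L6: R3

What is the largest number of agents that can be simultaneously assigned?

4

Unit-capacity flow: source→left, listed edges, right→sink; max matching = max flow.
Augmenting path L1→R3 (+1); matched 1.
Augmenting path L2→R4 (+1); matched 2.
Augmenting path L3→R2 (+1); matched 3.
Augmenting path L4→R2→L3→R5 (+1); matched 4.
No augmenting path remains; maximum matching = 4.
König certificate: {L2, L3, R2, R3} is a vertex cover of size 4 (every listed pair touches it), so no matching can be larger.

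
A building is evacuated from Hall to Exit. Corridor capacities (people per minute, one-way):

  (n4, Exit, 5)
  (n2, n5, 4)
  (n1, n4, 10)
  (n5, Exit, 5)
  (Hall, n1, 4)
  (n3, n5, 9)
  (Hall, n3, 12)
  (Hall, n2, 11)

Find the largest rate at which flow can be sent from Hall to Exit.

9

Augment Hall→n1→n4→Exit: bottleneck 4, flow now 4.
Augment Hall→n2→n5→Exit: bottleneck 4, flow now 8.
Augment Hall→n3→n5→Exit: bottleneck 1, flow now 9.
No augmenting path remains; maximum flow = 9.
In the residual graph, reachable from Hall: {Hall, n2, n3, n5}.
Min-cut edges: Hall→n1 (4), n5→Exit (5); capacity 4 + 5 = 9.
This cut is saturated, so no flow can exceed 9.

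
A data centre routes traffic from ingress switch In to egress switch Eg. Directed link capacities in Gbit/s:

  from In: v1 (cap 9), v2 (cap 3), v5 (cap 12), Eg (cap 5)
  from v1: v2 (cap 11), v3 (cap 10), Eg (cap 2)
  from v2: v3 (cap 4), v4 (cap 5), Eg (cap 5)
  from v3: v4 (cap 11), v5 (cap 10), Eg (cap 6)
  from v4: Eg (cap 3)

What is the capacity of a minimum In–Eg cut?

Augment In→Eg: bottleneck 5, flow now 5.
Augment In→v1→Eg: bottleneck 2, flow now 7.
Augment In→v2→Eg: bottleneck 3, flow now 10.
Augment In→v1→v2→Eg: bottleneck 2, flow now 12.
Augment In→v1→v3→Eg: bottleneck 5, flow now 17.
No augmenting path remains; maximum flow = 17.
By max-flow min-cut, the minimum cut capacity equals the max flow.
In the residual graph, reachable from In: {In, v5}.
Min-cut edges: In→v1 (9), In→v2 (3), In→Eg (5); capacity 9 + 3 + 5 = 17.

17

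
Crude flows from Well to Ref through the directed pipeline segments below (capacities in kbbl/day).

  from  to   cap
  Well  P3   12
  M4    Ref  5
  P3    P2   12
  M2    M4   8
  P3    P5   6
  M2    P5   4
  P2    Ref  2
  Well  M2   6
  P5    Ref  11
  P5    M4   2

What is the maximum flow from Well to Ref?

14

Augment Well→P3→P5→Ref: bottleneck 6, flow now 6.
Augment Well→P3→P2→Ref: bottleneck 2, flow now 8.
Augment Well→M2→P5→Ref: bottleneck 4, flow now 12.
Augment Well→M2→M4→Ref: bottleneck 2, flow now 14.
No augmenting path remains; maximum flow = 14.
In the residual graph, reachable from Well: {Well, P3, P2}.
Min-cut edges: Well→M2 (6), P3→P5 (6), P2→Ref (2); capacity 6 + 6 + 2 = 14.
This cut is saturated, so no flow can exceed 14.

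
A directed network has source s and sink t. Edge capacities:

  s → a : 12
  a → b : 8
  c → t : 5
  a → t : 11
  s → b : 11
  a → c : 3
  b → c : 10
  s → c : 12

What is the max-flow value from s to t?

Augment s→a→t: bottleneck 11, flow now 11.
Augment s→c→t: bottleneck 5, flow now 16.
No augmenting path remains; maximum flow = 16.
In the residual graph, reachable from s: {s, a, b, c}.
Min-cut edges: a→t (11), c→t (5); capacity 11 + 5 = 16.
This cut is saturated, so no flow can exceed 16.

16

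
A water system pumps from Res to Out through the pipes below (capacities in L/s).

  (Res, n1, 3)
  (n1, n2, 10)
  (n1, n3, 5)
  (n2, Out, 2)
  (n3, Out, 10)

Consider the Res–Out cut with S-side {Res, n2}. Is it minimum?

Given cut capacity: 3 + 2 = 5.
Augment Res→n1→n2→Out: bottleneck 2, flow now 2.
Augment Res→n1→n3→Out: bottleneck 1, flow now 3.
No augmenting path remains; maximum flow = 3.
In the residual graph, reachable from Res: {Res}.
Min-cut edges: Res→n1 (3); capacity 3 = 3.
Cut capacity 5 exceeds the max flow 3, so it is not minimum.

No — its capacity is 5, but the minimum cut has capacity 3.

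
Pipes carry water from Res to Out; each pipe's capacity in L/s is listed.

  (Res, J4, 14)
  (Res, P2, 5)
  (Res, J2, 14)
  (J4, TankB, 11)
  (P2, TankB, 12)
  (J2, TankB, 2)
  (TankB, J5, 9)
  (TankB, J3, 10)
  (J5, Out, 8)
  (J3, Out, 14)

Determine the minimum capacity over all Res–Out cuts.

Augment Res→J4→TankB→J5→Out: bottleneck 8, flow now 8.
Augment Res→J4→TankB→J3→Out: bottleneck 3, flow now 11.
Augment Res→P2→TankB→J3→Out: bottleneck 5, flow now 16.
Augment Res→J2→TankB→J3→Out: bottleneck 2, flow now 18.
No augmenting path remains; maximum flow = 18.
By max-flow min-cut, the minimum cut capacity equals the max flow.
In the residual graph, reachable from Res: {Res, J4, J2}.
Min-cut edges: Res→P2 (5), J4→TankB (11), J2→TankB (2); capacity 5 + 11 + 2 = 18.

18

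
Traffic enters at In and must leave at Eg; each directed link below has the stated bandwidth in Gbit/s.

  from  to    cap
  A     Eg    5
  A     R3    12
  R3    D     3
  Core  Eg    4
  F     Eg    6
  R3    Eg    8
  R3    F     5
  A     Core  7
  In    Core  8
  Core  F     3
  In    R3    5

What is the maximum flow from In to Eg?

Augment In→Core→Eg: bottleneck 4, flow now 4.
Augment In→R3→Eg: bottleneck 5, flow now 9.
Augment In→Core→F→Eg: bottleneck 3, flow now 12.
No augmenting path remains; maximum flow = 12.
In the residual graph, reachable from In: {In, Core}.
Min-cut edges: In→R3 (5), Core→F (3), Core→Eg (4); capacity 5 + 3 + 4 = 12.
This cut is saturated, so no flow can exceed 12.

12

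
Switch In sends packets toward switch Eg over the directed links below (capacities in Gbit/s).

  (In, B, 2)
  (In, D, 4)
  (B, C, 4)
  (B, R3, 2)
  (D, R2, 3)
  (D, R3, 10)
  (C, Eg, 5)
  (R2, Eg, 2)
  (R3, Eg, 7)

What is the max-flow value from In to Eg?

6

Augment In→B→C→Eg: bottleneck 2, flow now 2.
Augment In→D→R2→Eg: bottleneck 2, flow now 4.
Augment In→D→R3→Eg: bottleneck 2, flow now 6.
No augmenting path remains; maximum flow = 6.
In the residual graph, reachable from In: {In}.
Min-cut edges: In→B (2), In→D (4); capacity 2 + 4 = 6.
This cut is saturated, so no flow can exceed 6.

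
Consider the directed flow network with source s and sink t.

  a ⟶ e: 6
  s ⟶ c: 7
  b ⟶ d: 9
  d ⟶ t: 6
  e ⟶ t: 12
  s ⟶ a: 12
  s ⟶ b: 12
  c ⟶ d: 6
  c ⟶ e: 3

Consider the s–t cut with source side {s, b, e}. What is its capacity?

Edges leaving {s, b, e}: s→a (12), s→c (7), b→d (9), e→t (12).
Cut capacity = 12 + 7 + 9 + 12 = 40.

40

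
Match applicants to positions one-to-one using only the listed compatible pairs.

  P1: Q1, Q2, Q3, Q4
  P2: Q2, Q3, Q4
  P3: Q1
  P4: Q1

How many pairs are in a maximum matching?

Unit-capacity flow: source→left, listed edges, right→sink; max matching = max flow.
Augmenting path P1→Q1 (+1); matched 1.
Augmenting path P2→Q2 (+1); matched 2.
Augmenting path P3→Q1→P1→Q3 (+1); matched 3.
No augmenting path remains; maximum matching = 3.
König certificate: {P1, P2, Q1} is a vertex cover of size 3 (every listed pair touches it), so no matching can be larger.

3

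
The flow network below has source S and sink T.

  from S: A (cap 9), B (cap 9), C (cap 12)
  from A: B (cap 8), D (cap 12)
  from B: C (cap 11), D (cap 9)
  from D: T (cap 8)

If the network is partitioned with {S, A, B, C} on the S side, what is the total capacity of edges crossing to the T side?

Edges leaving {S, A, B, C}: A→D (12), B→D (9).
Cut capacity = 12 + 9 = 21.

21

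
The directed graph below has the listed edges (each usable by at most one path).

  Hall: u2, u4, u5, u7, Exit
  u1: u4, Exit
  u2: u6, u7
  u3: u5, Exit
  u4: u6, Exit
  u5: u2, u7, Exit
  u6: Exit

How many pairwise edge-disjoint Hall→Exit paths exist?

Assign every edge capacity 1; by Menger, the answer equals the max flow.
Path Hall→Exit (+1); total 1.
Path Hall→u4→Exit (+1); total 2.
Path Hall→u5→Exit (+1); total 3.
Path Hall→u2→u6→Exit (+1); total 4.
No residual Hall→Exit path; max flow = 4.
Certifying cut of size 4: {Hall→Exit, Hall→u2, Hall→u4, Hall→u5}.

4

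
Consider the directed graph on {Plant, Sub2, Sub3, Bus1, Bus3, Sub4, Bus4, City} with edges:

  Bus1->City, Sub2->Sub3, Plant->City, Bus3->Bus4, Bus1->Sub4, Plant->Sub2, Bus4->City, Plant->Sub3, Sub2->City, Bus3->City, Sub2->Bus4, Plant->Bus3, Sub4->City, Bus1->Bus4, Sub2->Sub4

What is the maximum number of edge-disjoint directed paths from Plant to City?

Assign every edge capacity 1; by Menger, the answer equals the max flow.
Path Plant→City (+1); total 1.
Path Plant→Sub2→City (+1); total 2.
Path Plant→Bus3→City (+1); total 3.
No residual Plant→City path; max flow = 3.
Certifying cut of size 3: {Plant→Bus3, Plant→City, Plant→Sub2}.

3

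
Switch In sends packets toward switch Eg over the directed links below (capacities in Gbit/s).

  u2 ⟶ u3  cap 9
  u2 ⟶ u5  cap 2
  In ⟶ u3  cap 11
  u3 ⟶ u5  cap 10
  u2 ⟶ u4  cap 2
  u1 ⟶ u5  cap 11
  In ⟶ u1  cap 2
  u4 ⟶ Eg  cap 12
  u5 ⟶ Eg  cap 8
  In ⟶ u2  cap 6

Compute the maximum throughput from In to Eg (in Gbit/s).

Augment In→u1→u5→Eg: bottleneck 2, flow now 2.
Augment In→u2→u4→Eg: bottleneck 2, flow now 4.
Augment In→u2→u5→Eg: bottleneck 2, flow now 6.
Augment In→u3→u5→Eg: bottleneck 4, flow now 10.
No augmenting path remains; maximum flow = 10.
In the residual graph, reachable from In: {In, u1, u2, u3, u5}.
Min-cut edges: u2→u4 (2), u5→Eg (8); capacity 2 + 8 = 10.
This cut is saturated, so no flow can exceed 10.

10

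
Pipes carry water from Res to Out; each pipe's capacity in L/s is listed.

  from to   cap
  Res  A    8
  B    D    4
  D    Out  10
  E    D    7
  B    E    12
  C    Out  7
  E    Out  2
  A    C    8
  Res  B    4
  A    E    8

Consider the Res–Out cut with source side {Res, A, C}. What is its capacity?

19

Edges leaving {Res, A, C}: Res→B (4), A→E (8), C→Out (7).
Cut capacity = 4 + 8 + 7 = 19.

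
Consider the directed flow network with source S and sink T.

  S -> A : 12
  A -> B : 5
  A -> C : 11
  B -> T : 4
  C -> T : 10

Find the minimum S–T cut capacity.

12

Augment S→A→B→T: bottleneck 4, flow now 4.
Augment S→A→C→T: bottleneck 8, flow now 12.
No augmenting path remains; maximum flow = 12.
By max-flow min-cut, the minimum cut capacity equals the max flow.
In the residual graph, reachable from S: {S}.
Min-cut edges: S→A (12); capacity 12 = 12.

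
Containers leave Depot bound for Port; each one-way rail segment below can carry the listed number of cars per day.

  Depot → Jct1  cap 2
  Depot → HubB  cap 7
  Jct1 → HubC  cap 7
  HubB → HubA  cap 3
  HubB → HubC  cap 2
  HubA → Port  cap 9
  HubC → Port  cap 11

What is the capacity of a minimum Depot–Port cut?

7

Augment Depot→Jct1→HubC→Port: bottleneck 2, flow now 2.
Augment Depot→HubB→HubA→Port: bottleneck 3, flow now 5.
Augment Depot→HubB→HubC→Port: bottleneck 2, flow now 7.
No augmenting path remains; maximum flow = 7.
By max-flow min-cut, the minimum cut capacity equals the max flow.
In the residual graph, reachable from Depot: {Depot, HubB}.
Min-cut edges: Depot→Jct1 (2), HubB→HubA (3), HubB→HubC (2); capacity 2 + 3 + 2 = 7.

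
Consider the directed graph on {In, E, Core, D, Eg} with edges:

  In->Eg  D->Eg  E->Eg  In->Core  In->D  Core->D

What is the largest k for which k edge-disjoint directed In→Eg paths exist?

Assign every edge capacity 1; by Menger, the answer equals the max flow.
Path In→Eg (+1); total 1.
Path In→D→Eg (+1); total 2.
No residual In→Eg path; max flow = 2.
Certifying cut of size 2: {D→Eg, In→Eg}.

2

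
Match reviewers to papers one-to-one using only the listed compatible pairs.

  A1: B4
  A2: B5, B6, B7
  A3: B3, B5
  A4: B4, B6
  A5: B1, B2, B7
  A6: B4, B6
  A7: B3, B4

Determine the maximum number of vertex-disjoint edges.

Unit-capacity flow: source→left, listed edges, right→sink; max matching = max flow.
Augmenting path A1→B4 (+1); matched 1.
Augmenting path A2→B5 (+1); matched 2.
Augmenting path A3→B3 (+1); matched 3.
Augmenting path A4→B6 (+1); matched 4.
Augmenting path A5→B1 (+1); matched 5.
Augmenting path A7→B3→A3→B5→A2→B7 (+1); matched 6.
No augmenting path remains; maximum matching = 6.
König certificate: {A2, A3, A5, A7, B4, B6} is a vertex cover of size 6 (every listed pair touches it), so no matching can be larger.

6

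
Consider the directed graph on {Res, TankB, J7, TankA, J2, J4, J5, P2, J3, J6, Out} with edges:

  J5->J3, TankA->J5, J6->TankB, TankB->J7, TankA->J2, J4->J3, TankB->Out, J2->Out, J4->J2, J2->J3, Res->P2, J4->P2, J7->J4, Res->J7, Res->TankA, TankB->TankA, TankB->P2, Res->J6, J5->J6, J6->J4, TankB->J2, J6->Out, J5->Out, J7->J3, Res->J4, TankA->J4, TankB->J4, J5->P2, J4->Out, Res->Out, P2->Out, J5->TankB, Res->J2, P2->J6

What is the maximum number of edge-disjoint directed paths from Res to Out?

Assign every edge capacity 1; by Menger, the answer equals the max flow.
Path Res→Out (+1); total 1.
Path Res→J2→Out (+1); total 2.
Path Res→J4→Out (+1); total 3.
Path Res→P2→Out (+1); total 4.
Path Res→J6→Out (+1); total 5.
Path Res→TankA→J5→Out (+1); total 6.
Path Res→J7→J4→P2→J6→TankB→Out (+1); total 7.
No residual Res→Out path; max flow = 7.
Certifying cut of size 7: {Res→J2, Res→J4, Res→J6, Res→J7, Res→Out, Res→P2, Res→TankA}.

7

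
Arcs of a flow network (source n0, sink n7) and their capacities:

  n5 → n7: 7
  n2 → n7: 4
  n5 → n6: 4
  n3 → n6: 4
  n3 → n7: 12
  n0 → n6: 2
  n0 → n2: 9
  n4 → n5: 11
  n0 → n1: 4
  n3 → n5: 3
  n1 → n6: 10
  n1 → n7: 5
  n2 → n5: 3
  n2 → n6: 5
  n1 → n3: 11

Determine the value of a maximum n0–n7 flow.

11

Augment n0→n1→n7: bottleneck 4, flow now 4.
Augment n0→n2→n7: bottleneck 4, flow now 8.
Augment n0→n2→n5→n7: bottleneck 3, flow now 11.
No augmenting path remains; maximum flow = 11.
In the residual graph, reachable from n0: {n0, n2, n6}.
Min-cut edges: n0→n1 (4), n2→n5 (3), n2→n7 (4); capacity 4 + 3 + 4 = 11.
This cut is saturated, so no flow can exceed 11.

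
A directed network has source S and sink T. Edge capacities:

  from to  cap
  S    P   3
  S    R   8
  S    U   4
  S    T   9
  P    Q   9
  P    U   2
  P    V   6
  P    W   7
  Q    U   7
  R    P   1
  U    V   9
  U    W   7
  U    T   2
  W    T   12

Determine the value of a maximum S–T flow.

Augment S→T: bottleneck 9, flow now 9.
Augment S→U→T: bottleneck 2, flow now 11.
Augment S→P→W→T: bottleneck 3, flow now 14.
Augment S→U→W→T: bottleneck 2, flow now 16.
Augment S→R→P→W→T: bottleneck 1, flow now 17.
No augmenting path remains; maximum flow = 17.
In the residual graph, reachable from S: {S, R}.
Min-cut edges: S→P (3), S→U (4), S→T (9), R→P (1); capacity 3 + 4 + 9 + 1 = 17.
This cut is saturated, so no flow can exceed 17.

17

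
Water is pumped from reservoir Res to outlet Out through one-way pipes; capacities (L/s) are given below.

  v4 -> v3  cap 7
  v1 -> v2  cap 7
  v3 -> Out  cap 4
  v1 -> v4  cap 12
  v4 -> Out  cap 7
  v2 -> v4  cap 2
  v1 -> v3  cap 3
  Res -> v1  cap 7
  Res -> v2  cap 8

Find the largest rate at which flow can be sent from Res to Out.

Augment Res→v1→v3→Out: bottleneck 3, flow now 3.
Augment Res→v1→v4→Out: bottleneck 4, flow now 7.
Augment Res→v2→v4→Out: bottleneck 2, flow now 9.
No augmenting path remains; maximum flow = 9.
In the residual graph, reachable from Res: {Res, v2}.
Min-cut edges: Res→v1 (7), v2→v4 (2); capacity 7 + 2 = 9.
This cut is saturated, so no flow can exceed 9.

9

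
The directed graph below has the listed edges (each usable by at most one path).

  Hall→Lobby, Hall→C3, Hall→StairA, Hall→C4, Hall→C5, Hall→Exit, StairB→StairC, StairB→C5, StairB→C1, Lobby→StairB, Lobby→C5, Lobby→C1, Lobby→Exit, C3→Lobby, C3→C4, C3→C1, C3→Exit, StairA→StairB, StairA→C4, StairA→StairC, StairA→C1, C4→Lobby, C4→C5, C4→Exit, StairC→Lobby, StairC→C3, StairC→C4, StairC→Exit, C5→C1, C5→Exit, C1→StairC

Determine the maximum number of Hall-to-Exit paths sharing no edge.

Assign every edge capacity 1; by Menger, the answer equals the max flow.
Path Hall→Exit (+1); total 1.
Path Hall→Lobby→Exit (+1); total 2.
Path Hall→C3→Exit (+1); total 3.
Path Hall→C4→Exit (+1); total 4.
Path Hall→C5→Exit (+1); total 5.
Path Hall→StairA→StairC→Exit (+1); total 6.
No residual Hall→Exit path; max flow = 6.
Certifying cut of size 6: {Hall→C3, Hall→C4, Hall→C5, Hall→Exit, Hall→Lobby, Hall→StairA}.

6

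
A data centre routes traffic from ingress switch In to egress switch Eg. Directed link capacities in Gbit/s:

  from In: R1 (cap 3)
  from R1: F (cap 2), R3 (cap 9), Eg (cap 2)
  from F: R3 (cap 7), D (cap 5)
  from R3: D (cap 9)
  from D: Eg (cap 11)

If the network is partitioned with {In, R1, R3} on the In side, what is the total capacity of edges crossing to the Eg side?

Edges leaving {In, R1, R3}: R1→F (2), R1→Eg (2), R3→D (9).
Cut capacity = 2 + 2 + 9 = 13.

13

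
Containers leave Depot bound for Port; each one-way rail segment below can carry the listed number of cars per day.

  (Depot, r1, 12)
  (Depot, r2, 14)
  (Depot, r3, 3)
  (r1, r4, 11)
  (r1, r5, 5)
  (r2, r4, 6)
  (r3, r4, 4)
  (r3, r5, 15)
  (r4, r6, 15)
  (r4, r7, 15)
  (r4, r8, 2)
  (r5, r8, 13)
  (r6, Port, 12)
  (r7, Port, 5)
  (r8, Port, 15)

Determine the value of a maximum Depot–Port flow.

21

Augment Depot→r1→r4→r6→Port: bottleneck 11, flow now 11.
Augment Depot→r1→r5→r8→Port: bottleneck 1, flow now 12.
Augment Depot→r2→r4→r6→Port: bottleneck 1, flow now 13.
Augment Depot→r2→r4→r7→Port: bottleneck 5, flow now 18.
Augment Depot→r3→r4→r8→Port: bottleneck 2, flow now 20.
Augment Depot→r3→r5→r8→Port: bottleneck 1, flow now 21.
No augmenting path remains; maximum flow = 21.
In the residual graph, reachable from Depot: {Depot, r2}.
Min-cut edges: Depot→r1 (12), Depot→r3 (3), r2→r4 (6); capacity 12 + 3 + 6 = 21.
This cut is saturated, so no flow can exceed 21.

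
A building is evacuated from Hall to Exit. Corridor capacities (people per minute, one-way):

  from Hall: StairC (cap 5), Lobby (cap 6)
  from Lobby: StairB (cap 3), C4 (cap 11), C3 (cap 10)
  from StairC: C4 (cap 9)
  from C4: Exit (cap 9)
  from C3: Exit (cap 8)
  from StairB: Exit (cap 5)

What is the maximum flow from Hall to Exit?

11

Augment Hall→Lobby→C4→Exit: bottleneck 6, flow now 6.
Augment Hall→StairC→C4→Exit: bottleneck 3, flow now 9.
Augment Hall→StairC→C4→Lobby→C3→Exit: bottleneck 2, flow now 11. (uses reverse residual edge)
No augmenting path remains; maximum flow = 11.
In the residual graph, reachable from Hall: {Hall}.
Min-cut edges: Hall→Lobby (6), Hall→StairC (5); capacity 6 + 5 = 11.
This cut is saturated, so no flow can exceed 11.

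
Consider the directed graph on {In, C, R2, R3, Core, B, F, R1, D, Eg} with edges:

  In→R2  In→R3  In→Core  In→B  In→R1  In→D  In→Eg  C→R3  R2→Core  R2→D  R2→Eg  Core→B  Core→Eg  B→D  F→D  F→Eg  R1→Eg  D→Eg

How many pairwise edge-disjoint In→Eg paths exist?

5

Assign every edge capacity 1; by Menger, the answer equals the max flow.
Path In→Eg (+1); total 1.
Path In→R2→Eg (+1); total 2.
Path In→Core→Eg (+1); total 3.
Path In→R1→Eg (+1); total 4.
Path In→D→Eg (+1); total 5.
No residual In→Eg path; max flow = 5.
Certifying cut of size 5: {D→Eg, In→Core, In→Eg, In→R1, In→R2}.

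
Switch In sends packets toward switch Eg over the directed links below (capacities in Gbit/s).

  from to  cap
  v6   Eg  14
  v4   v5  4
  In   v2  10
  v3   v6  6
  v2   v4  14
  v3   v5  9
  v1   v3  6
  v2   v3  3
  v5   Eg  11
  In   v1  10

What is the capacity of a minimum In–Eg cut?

Augment In→v1→v3→v5→Eg: bottleneck 6, flow now 6.
Augment In→v2→v3→v5→Eg: bottleneck 3, flow now 9.
Augment In→v2→v4→v5→Eg: bottleneck 2, flow now 11.
Augment In→v2→v4→v5→v3→v6→Eg: bottleneck 2, flow now 13. (uses reverse residual edge)
No augmenting path remains; maximum flow = 13.
By max-flow min-cut, the minimum cut capacity equals the max flow.
In the residual graph, reachable from In: {In, v1, v2, v4}.
Min-cut edges: v1→v3 (6), v2→v3 (3), v4→v5 (4); capacity 6 + 3 + 4 = 13.

13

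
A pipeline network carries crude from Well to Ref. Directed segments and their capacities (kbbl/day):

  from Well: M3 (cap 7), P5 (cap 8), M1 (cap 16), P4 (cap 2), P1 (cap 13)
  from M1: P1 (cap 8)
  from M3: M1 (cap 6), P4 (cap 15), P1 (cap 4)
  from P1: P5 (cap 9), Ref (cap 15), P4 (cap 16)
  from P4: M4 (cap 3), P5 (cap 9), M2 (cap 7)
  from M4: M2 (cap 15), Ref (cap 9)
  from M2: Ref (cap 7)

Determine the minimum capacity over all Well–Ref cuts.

Augment Well→P1→Ref: bottleneck 13, flow now 13.
Augment Well→M1→P1→Ref: bottleneck 2, flow now 15.
Augment Well→P4→M4→Ref: bottleneck 2, flow now 17.
Augment Well→M3→P4→M4→Ref: bottleneck 1, flow now 18.
Augment Well→M3→P4→M2→Ref: bottleneck 6, flow now 24.
Augment Well→M1→P1→P4→M2→Ref: bottleneck 1, flow now 25.
No augmenting path remains; maximum flow = 25.
By max-flow min-cut, the minimum cut capacity equals the max flow.
In the residual graph, reachable from Well: {Well, M1, M3, P1, P4, P5}.
Min-cut edges: P1→Ref (15), P4→M4 (3), P4→M2 (7); capacity 15 + 3 + 7 = 25.

25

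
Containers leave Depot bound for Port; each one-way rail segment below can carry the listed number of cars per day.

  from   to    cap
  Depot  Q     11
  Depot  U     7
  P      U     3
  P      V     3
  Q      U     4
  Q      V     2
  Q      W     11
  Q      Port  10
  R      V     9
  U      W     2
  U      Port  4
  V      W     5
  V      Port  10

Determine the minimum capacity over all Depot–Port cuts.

15

Augment Depot→Q→Port: bottleneck 10, flow now 10.
Augment Depot→U→Port: bottleneck 4, flow now 14.
Augment Depot→Q→V→Port: bottleneck 1, flow now 15.
No augmenting path remains; maximum flow = 15.
By max-flow min-cut, the minimum cut capacity equals the max flow.
In the residual graph, reachable from Depot: {Depot, U, W}.
Min-cut edges: Depot→Q (11), U→Port (4); capacity 11 + 4 = 15.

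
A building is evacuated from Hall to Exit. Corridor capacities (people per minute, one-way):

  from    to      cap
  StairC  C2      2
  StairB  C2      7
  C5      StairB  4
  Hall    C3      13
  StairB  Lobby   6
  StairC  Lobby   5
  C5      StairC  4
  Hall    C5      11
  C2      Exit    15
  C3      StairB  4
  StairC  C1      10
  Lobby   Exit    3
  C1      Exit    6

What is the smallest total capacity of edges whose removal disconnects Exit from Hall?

12

Augment Hall→C3→StairB→Lobby→Exit: bottleneck 3, flow now 3.
Augment Hall→C3→StairB→C2→Exit: bottleneck 1, flow now 4.
Augment Hall→C5→StairB→C2→Exit: bottleneck 4, flow now 8.
Augment Hall→C5→StairC→C1→Exit: bottleneck 4, flow now 12.
No augmenting path remains; maximum flow = 12.
By max-flow min-cut, the minimum cut capacity equals the max flow.
In the residual graph, reachable from Hall: {Hall, C3, C5}.
Min-cut edges: C3→StairB (4), C5→StairB (4), C5→StairC (4); capacity 4 + 4 + 4 = 12.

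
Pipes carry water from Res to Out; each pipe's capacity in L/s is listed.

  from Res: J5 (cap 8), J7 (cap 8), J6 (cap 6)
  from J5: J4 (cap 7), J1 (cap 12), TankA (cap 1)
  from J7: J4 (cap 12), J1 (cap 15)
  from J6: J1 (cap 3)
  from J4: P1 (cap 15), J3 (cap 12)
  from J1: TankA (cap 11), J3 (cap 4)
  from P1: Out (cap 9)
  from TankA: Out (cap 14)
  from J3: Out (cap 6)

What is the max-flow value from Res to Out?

19

Augment Res→J5→TankA→Out: bottleneck 1, flow now 1.
Augment Res→J5→J4→P1→Out: bottleneck 7, flow now 8.
Augment Res→J7→J4→P1→Out: bottleneck 2, flow now 10.
Augment Res→J7→J4→J3→Out: bottleneck 6, flow now 16.
Augment Res→J6→J1→TankA→Out: bottleneck 3, flow now 19.
No augmenting path remains; maximum flow = 19.
In the residual graph, reachable from Res: {Res, J6}.
Min-cut edges: Res→J5 (8), Res→J7 (8), J6→J1 (3); capacity 8 + 8 + 3 = 19.
This cut is saturated, so no flow can exceed 19.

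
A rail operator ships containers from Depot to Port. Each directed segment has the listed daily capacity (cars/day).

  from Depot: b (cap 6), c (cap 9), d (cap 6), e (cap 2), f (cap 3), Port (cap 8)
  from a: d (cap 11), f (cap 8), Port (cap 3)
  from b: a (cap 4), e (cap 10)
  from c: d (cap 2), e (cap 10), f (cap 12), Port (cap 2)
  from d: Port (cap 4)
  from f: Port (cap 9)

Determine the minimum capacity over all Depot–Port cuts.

26

Augment Depot→Port: bottleneck 8, flow now 8.
Augment Depot→c→Port: bottleneck 2, flow now 10.
Augment Depot→d→Port: bottleneck 4, flow now 14.
Augment Depot→f→Port: bottleneck 3, flow now 17.
Augment Depot→b→a→Port: bottleneck 3, flow now 20.
Augment Depot→c→f→Port: bottleneck 6, flow now 26.
No augmenting path remains; maximum flow = 26.
By max-flow min-cut, the minimum cut capacity equals the max flow.
In the residual graph, reachable from Depot: {Depot, a, b, c, d, e, f}.
Min-cut edges: Depot→Port (8), a→Port (3), c→Port (2), d→Port (4), f→Port (9); capacity 8 + 3 + 2 + 4 + 9 = 26.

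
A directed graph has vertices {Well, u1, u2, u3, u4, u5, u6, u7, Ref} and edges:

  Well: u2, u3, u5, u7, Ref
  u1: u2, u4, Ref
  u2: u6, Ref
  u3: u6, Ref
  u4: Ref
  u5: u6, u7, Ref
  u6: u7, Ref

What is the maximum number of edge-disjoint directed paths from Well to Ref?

4

Assign every edge capacity 1; by Menger, the answer equals the max flow.
Path Well→Ref (+1); total 1.
Path Well→u2→Ref (+1); total 2.
Path Well→u3→Ref (+1); total 3.
Path Well→u5→Ref (+1); total 4.
No residual Well→Ref path; max flow = 4.
Certifying cut of size 4: {Well→Ref, Well→u2, Well→u3, Well→u5}.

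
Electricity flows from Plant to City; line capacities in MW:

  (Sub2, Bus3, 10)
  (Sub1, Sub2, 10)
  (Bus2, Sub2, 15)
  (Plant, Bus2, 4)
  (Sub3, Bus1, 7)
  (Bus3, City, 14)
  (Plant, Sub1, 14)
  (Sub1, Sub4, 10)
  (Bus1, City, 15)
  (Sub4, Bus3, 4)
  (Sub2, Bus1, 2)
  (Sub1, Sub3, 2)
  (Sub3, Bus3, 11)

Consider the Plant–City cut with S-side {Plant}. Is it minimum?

Yes — it is a minimum cut (capacity 18).

Given cut capacity: 4 + 14 = 18.
Augment Plant→Bus2→Sub2→Bus1→City: bottleneck 2, flow now 2.
Augment Plant→Bus2→Sub2→Bus3→City: bottleneck 2, flow now 4.
Augment Plant→Sub1→Sub4→Bus3→City: bottleneck 4, flow now 8.
Augment Plant→Sub1→Sub2→Bus3→City: bottleneck 8, flow now 16.
Augment Plant→Sub1→Sub3→Bus1→City: bottleneck 2, flow now 18.
No augmenting path remains; maximum flow = 18.
Cut capacity 18 equals the max flow, so it is a minimum cut.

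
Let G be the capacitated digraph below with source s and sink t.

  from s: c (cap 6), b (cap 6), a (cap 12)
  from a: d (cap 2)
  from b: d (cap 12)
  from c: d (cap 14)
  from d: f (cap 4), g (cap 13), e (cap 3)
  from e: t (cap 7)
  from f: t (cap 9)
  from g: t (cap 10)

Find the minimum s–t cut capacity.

Augment s→a→d→e→t: bottleneck 2, flow now 2.
Augment s→b→d→e→t: bottleneck 1, flow now 3.
Augment s→b→d→f→t: bottleneck 4, flow now 7.
Augment s→b→d→g→t: bottleneck 1, flow now 8.
Augment s→c→d→g→t: bottleneck 6, flow now 14.
No augmenting path remains; maximum flow = 14.
By max-flow min-cut, the minimum cut capacity equals the max flow.
In the residual graph, reachable from s: {s, a}.
Min-cut edges: s→b (6), s→c (6), a→d (2); capacity 6 + 6 + 2 = 14.

14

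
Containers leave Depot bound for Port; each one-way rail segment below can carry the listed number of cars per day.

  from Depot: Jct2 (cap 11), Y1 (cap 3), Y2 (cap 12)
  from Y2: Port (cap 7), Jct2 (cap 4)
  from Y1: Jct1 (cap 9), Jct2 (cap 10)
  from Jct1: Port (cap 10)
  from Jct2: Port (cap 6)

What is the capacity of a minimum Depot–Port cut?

16

Augment Depot→Y2→Port: bottleneck 7, flow now 7.
Augment Depot→Jct2→Port: bottleneck 6, flow now 13.
Augment Depot→Y1→Jct1→Port: bottleneck 3, flow now 16.
No augmenting path remains; maximum flow = 16.
By max-flow min-cut, the minimum cut capacity equals the max flow.
In the residual graph, reachable from Depot: {Depot, Y2, Jct2}.
Min-cut edges: Depot→Y1 (3), Y2→Port (7), Jct2→Port (6); capacity 3 + 7 + 6 = 16.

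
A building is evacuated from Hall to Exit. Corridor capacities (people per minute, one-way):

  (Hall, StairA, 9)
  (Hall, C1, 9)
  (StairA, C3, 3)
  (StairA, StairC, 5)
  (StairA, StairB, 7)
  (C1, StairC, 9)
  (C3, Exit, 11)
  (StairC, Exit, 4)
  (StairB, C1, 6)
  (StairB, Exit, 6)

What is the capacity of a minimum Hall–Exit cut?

Augment Hall→StairA→C3→Exit: bottleneck 3, flow now 3.
Augment Hall→StairA→StairC→Exit: bottleneck 4, flow now 7.
Augment Hall→StairA→StairB→Exit: bottleneck 2, flow now 9.
Augment Hall→C1→StairC→StairA→StairB→Exit: bottleneck 4, flow now 13. (uses reverse residual edge)
No augmenting path remains; maximum flow = 13.
By max-flow min-cut, the minimum cut capacity equals the max flow.
In the residual graph, reachable from Hall: {Hall, C1, StairC}.
Min-cut edges: Hall→StairA (9), StairC→Exit (4); capacity 9 + 4 = 13.

13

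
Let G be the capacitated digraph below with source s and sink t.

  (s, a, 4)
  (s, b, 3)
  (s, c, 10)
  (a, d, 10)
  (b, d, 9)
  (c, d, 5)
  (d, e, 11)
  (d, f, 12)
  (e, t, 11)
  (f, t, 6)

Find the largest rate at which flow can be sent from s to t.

Augment s→a→d→e→t: bottleneck 4, flow now 4.
Augment s→b→d→e→t: bottleneck 3, flow now 7.
Augment s→c→d→e→t: bottleneck 4, flow now 11.
Augment s→c→d→f→t: bottleneck 1, flow now 12.
No augmenting path remains; maximum flow = 12.
In the residual graph, reachable from s: {s, c}.
Min-cut edges: s→a (4), s→b (3), c→d (5); capacity 4 + 3 + 5 = 12.
This cut is saturated, so no flow can exceed 12.

12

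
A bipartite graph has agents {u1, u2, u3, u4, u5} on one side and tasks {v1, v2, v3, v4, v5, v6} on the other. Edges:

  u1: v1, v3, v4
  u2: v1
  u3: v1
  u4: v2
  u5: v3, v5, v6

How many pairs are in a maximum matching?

4

Unit-capacity flow: source→left, listed edges, right→sink; max matching = max flow.
Augmenting path u1→v1 (+1); matched 1.
Augmenting path u4→v2 (+1); matched 2.
Augmenting path u5→v3 (+1); matched 3.
Augmenting path u2→v1→u1→v4 (+1); matched 4.
No augmenting path remains; maximum matching = 4.
König certificate: {u1, u4, u5, v1} is a vertex cover of size 4 (every listed pair touches it), so no matching can be larger.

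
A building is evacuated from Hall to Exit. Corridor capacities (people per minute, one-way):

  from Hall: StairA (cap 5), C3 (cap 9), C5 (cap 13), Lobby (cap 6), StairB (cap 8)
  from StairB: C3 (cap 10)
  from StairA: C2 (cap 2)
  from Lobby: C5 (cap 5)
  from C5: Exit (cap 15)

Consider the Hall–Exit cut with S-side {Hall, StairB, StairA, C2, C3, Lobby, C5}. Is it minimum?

Given cut capacity: 15 = 15.
Augment Hall→C5→Exit: bottleneck 13, flow now 13.
Augment Hall→Lobby→C5→Exit: bottleneck 2, flow now 15.
No augmenting path remains; maximum flow = 15.
Cut capacity 15 equals the max flow, so it is a minimum cut.

Yes — it is a minimum cut (capacity 15).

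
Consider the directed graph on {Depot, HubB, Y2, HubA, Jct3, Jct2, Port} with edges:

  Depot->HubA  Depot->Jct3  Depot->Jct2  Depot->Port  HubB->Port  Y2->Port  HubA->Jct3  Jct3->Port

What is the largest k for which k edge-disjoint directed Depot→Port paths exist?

Assign every edge capacity 1; by Menger, the answer equals the max flow.
Path Depot→Port (+1); total 1.
Path Depot→Jct3→Port (+1); total 2.
No residual Depot→Port path; max flow = 2.
Certifying cut of size 2: {Depot→Port, Jct3→Port}.

2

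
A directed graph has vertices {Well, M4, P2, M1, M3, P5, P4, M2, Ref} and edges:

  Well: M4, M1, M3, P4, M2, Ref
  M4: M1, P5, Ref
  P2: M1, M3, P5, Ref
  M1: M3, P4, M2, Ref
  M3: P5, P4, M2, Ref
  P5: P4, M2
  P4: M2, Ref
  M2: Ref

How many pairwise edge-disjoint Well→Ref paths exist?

Assign every edge capacity 1; by Menger, the answer equals the max flow.
Path Well→Ref (+1); total 1.
Path Well→M4→Ref (+1); total 2.
Path Well→M1→Ref (+1); total 3.
Path Well→M3→Ref (+1); total 4.
Path Well→P4→Ref (+1); total 5.
Path Well→M2→Ref (+1); total 6.
No residual Well→Ref path; max flow = 6.
Certifying cut of size 6: {Well→M1, Well→M2, Well→M3, Well→M4, Well→P4, Well→Ref}.

6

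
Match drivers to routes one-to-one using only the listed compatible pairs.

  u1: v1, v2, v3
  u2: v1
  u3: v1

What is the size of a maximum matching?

2

Unit-capacity flow: source→left, listed edges, right→sink; max matching = max flow.
Augmenting path u1→v1 (+1); matched 1.
Augmenting path u2→v1→u1→v2 (+1); matched 2.
No augmenting path remains; maximum matching = 2.
König certificate: {u1, v1} is a vertex cover of size 2 (every listed pair touches it), so no matching can be larger.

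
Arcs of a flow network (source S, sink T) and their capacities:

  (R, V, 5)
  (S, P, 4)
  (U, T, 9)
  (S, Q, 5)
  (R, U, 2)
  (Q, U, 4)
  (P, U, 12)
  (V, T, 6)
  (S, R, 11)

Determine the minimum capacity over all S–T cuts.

14

Augment S→P→U→T: bottleneck 4, flow now 4.
Augment S→Q→U→T: bottleneck 4, flow now 8.
Augment S→R→U→T: bottleneck 1, flow now 9.
Augment S→R→V→T: bottleneck 5, flow now 14.
No augmenting path remains; maximum flow = 14.
By max-flow min-cut, the minimum cut capacity equals the max flow.
In the residual graph, reachable from S: {S, P, Q, R, U}.
Min-cut edges: R→V (5), U→T (9); capacity 5 + 9 = 14.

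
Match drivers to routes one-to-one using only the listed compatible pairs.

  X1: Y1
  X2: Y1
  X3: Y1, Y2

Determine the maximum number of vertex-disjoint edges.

Unit-capacity flow: source→left, listed edges, right→sink; max matching = max flow.
Augmenting path X1→Y1 (+1); matched 1.
Augmenting path X3→Y2 (+1); matched 2.
No augmenting path remains; maximum matching = 2.
König certificate: {X3, Y1} is a vertex cover of size 2 (every listed pair touches it), so no matching can be larger.

2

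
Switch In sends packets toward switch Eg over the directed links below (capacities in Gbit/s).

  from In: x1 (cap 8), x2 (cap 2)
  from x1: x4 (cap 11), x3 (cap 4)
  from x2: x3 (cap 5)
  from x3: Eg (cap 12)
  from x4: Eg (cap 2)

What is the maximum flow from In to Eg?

8

Augment In→x1→x3→Eg: bottleneck 4, flow now 4.
Augment In→x1→x4→Eg: bottleneck 2, flow now 6.
Augment In→x2→x3→Eg: bottleneck 2, flow now 8.
No augmenting path remains; maximum flow = 8.
In the residual graph, reachable from In: {In, x1, x4}.
Min-cut edges: In→x2 (2), x1→x3 (4), x4→Eg (2); capacity 2 + 4 + 2 = 8.
This cut is saturated, so no flow can exceed 8.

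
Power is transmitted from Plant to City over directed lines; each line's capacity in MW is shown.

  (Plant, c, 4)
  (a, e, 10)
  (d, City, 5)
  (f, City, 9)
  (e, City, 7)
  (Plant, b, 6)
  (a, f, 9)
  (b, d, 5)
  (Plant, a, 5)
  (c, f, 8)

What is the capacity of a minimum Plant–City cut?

14

Augment Plant→a→e→City: bottleneck 5, flow now 5.
Augment Plant→b→d→City: bottleneck 5, flow now 10.
Augment Plant→c→f→City: bottleneck 4, flow now 14.
No augmenting path remains; maximum flow = 14.
By max-flow min-cut, the minimum cut capacity equals the max flow.
In the residual graph, reachable from Plant: {Plant, b}.
Min-cut edges: Plant→a (5), Plant→c (4), b→d (5); capacity 5 + 4 + 5 = 14.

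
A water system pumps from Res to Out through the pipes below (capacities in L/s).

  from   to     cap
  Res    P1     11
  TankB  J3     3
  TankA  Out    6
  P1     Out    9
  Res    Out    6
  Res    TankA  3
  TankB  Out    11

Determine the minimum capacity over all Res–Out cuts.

18

Augment Res→Out: bottleneck 6, flow now 6.
Augment Res→TankA→Out: bottleneck 3, flow now 9.
Augment Res→P1→Out: bottleneck 9, flow now 18.
No augmenting path remains; maximum flow = 18.
By max-flow min-cut, the minimum cut capacity equals the max flow.
In the residual graph, reachable from Res: {Res, P1}.
Min-cut edges: Res→TankA (3), Res→Out (6), P1→Out (9); capacity 3 + 6 + 9 = 18.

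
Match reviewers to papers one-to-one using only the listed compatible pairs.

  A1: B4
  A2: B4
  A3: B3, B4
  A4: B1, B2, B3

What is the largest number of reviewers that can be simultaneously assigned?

Unit-capacity flow: source→left, listed edges, right→sink; max matching = max flow.
Augmenting path A1→B4 (+1); matched 1.
Augmenting path A3→B3 (+1); matched 2.
Augmenting path A4→B1 (+1); matched 3.
No augmenting path remains; maximum matching = 3.
König certificate: {A3, A4, B4} is a vertex cover of size 3 (every listed pair touches it), so no matching can be larger.

3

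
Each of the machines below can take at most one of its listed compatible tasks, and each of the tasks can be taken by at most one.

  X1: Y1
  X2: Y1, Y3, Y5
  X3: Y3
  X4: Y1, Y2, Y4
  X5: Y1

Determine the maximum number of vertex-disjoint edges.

Unit-capacity flow: source→left, listed edges, right→sink; max matching = max flow.
Augmenting path X1→Y1 (+1); matched 1.
Augmenting path X2→Y3 (+1); matched 2.
Augmenting path X4→Y2 (+1); matched 3.
Augmenting path X3→Y3→X2→Y5 (+1); matched 4.
No augmenting path remains; maximum matching = 4.
König certificate: {X2, X3, X4, Y1} is a vertex cover of size 4 (every listed pair touches it), so no matching can be larger.

4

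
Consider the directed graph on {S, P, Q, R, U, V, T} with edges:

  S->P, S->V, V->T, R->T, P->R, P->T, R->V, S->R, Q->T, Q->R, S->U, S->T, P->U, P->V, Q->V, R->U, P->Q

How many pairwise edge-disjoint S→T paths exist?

4

Assign every edge capacity 1; by Menger, the answer equals the max flow.
Path S→T (+1); total 1.
Path S→P→T (+1); total 2.
Path S→R→T (+1); total 3.
Path S→V→T (+1); total 4.
No residual S→T path; max flow = 4.
Certifying cut of size 4: {S→P, S→R, S→T, S→V}.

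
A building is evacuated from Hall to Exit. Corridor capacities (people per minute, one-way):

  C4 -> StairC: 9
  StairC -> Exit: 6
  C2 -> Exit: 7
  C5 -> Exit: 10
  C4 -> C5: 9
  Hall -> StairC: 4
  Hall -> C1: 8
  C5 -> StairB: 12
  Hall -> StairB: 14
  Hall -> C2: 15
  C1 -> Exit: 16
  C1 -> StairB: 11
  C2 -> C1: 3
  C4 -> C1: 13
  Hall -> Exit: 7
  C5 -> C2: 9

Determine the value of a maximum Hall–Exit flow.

29

Augment Hall→Exit: bottleneck 7, flow now 7.
Augment Hall→StairC→Exit: bottleneck 4, flow now 11.
Augment Hall→C2→Exit: bottleneck 7, flow now 18.
Augment Hall→C1→Exit: bottleneck 8, flow now 26.
Augment Hall→C2→C1→Exit: bottleneck 3, flow now 29.
No augmenting path remains; maximum flow = 29.
In the residual graph, reachable from Hall: {Hall, C2, StairB}.
Min-cut edges: Hall→StairC (4), Hall→C1 (8), Hall→Exit (7), C2→C1 (3), C2→Exit (7); capacity 4 + 8 + 7 + 3 + 7 = 29.
This cut is saturated, so no flow can exceed 29.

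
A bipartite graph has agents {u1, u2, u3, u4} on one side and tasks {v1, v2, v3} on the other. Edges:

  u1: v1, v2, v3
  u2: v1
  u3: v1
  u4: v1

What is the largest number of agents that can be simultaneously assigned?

2

Unit-capacity flow: source→left, listed edges, right→sink; max matching = max flow.
Augmenting path u1→v1 (+1); matched 1.
Augmenting path u2→v1→u1→v2 (+1); matched 2.
No augmenting path remains; maximum matching = 2.
König certificate: {u1, v1} is a vertex cover of size 2 (every listed pair touches it), so no matching can be larger.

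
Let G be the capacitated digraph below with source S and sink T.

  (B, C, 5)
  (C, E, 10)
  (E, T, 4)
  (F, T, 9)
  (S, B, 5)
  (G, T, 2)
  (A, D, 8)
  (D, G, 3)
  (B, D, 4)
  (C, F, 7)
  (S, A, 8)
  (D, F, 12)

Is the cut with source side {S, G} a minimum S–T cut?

Given cut capacity: 8 + 5 + 2 = 15.
Augment S→A→D→F→T: bottleneck 8, flow now 8.
Augment S→B→C→E→T: bottleneck 4, flow now 12.
Augment S→B→C→F→T: bottleneck 1, flow now 13.
No augmenting path remains; maximum flow = 13.
In the residual graph, reachable from S: {S}.
Min-cut edges: S→A (8), S→B (5); capacity 8 + 5 = 13.
Cut capacity 15 exceeds the max flow 13, so it is not minimum.

No — its capacity is 15, but the minimum cut has capacity 13.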